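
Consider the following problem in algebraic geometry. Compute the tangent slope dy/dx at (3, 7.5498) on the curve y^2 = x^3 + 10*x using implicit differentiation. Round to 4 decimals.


Using implicit differentiation of y^2 = x^3 + 10*x:
2y * dy/dx = 3x^2 + 10
dy/dx = (3x^2 + 10)/(2y)
Numerator: 3*3^2 + 10 = 37
Denominator: 2*7.5498 = 15.0996
dy/dx = 37/15.0996 = 2.4504

2.4504


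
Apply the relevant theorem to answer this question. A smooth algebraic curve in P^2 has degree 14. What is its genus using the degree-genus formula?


Using the genus formula for smooth plane curves:
g = (d-1)(d-2)/2
g = (14-1)(14-2)/2
g = 13*12/2
g = 156/2 = 78

78


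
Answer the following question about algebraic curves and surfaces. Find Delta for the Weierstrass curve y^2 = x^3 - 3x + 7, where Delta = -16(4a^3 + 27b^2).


Compute each component:
4a^3 = 4*(-3)^3 = 4*(-27) = -108
27b^2 = 27*7^2 = 27*49 = 1323
4a^3 + 27b^2 = -108 + 1323 = 1215
Delta = -16*1215 = -19440

-19440


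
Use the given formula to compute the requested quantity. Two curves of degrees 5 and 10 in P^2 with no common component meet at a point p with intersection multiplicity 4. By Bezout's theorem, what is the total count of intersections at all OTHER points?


By Bezout's theorem, the total intersection number is d1 * d2.
Total = 5 * 10 = 50
Intersection multiplicity at p = 4
Remaining intersections = 50 - 4 = 46

46


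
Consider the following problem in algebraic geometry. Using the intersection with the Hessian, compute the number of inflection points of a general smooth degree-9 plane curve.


For a general smooth plane curve C of degree d, the inflection points are
the intersection of C with its Hessian curve, which has degree 3(d-2).
By Bezout, the total intersection number is d * 3(d-2) = 9 * 21 = 189.
For a general curve every flex is ordinary, so each contributes
multiplicity 1 to C·Hess(C), and the number of distinct inflection
points is 3d(d-2).
Inflection points = 3*9*(9-2) = 3*9*7 = 189

189


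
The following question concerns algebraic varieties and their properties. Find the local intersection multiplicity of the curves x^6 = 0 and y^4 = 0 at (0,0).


The intersection multiplicity of V(x^a) and V(y^b) at the origin is:
I(O; V(x^6), V(y^4)) = dim_k(k[x,y]/(x^6, y^4))
A basis for k[x,y]/(x^6, y^4) is the set of monomials x^i * y^j
where 0 <= i < 6 and 0 <= j < 4.
The number of such monomials is 6 * 4 = 24

24


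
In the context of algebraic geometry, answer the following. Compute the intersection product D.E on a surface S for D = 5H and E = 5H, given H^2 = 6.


Using bilinearity of the intersection pairing on a surface S:
(aH).(bH) = ab * (H.H)
We have H^2 = 6.
D.E = (5H).(5H) = 5*5*6
= 25*6
= 150

150


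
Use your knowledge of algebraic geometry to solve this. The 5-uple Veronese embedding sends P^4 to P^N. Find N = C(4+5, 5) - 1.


The Veronese embedding v_d: P^n -> P^N maps each point to all
degree-d monomials in n+1 homogeneous coordinates.
N = C(n+d, d) - 1
N = C(4+5, 5) - 1
N = C(9, 5) - 1
C(9, 5) = 126
N = 126 - 1 = 125

125


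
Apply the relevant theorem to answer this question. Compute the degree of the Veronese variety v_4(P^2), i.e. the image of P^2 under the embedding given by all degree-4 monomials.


The Veronese variety v_4(P^2) has degree d^r.
d^r = 4^2 = 16

16


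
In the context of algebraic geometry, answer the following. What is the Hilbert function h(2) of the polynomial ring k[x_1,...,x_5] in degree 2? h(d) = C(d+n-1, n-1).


The Hilbert function for the polynomial ring in 5 variables is:
h(d) = C(d+n-1, n-1)
h(2) = C(2+5-1, 5-1) = C(6, 4)
= 6! / (4! * 2!)
= 15

15


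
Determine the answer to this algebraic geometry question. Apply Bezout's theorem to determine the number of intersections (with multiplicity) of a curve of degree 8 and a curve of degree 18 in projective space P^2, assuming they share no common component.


Bezout's theorem states the intersection count equals the product of degrees.
Intersection count = 8 * 18 = 144

144


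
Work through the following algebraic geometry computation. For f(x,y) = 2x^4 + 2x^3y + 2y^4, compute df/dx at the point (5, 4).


df/dx = 4*2*x^3 + 3*2*x^2*y
At (5,4): 4*2*5^3 + 3*2*5^2*4
= 1000 + 600
= 1600

1600


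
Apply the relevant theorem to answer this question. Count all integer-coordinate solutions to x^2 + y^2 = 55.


Systematically check integer values of x where x^2 <= 55.
For each valid x, check if 55 - x^2 is a perfect square.
Total integer solutions found: 0

0


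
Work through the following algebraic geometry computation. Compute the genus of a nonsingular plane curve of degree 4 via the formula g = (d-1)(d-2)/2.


Using the genus formula for smooth plane curves:
g = (d-1)(d-2)/2
g = (4-1)(4-2)/2
g = 3*2/2
g = 6/2 = 3

3


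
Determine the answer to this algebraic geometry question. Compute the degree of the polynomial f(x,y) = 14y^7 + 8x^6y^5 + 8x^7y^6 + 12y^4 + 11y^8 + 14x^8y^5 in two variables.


Examine each term for its total degree (sum of exponents).
  Term '14y^7' has total degree 0+7 = 7.
  Term '8x^6y^5' has total degree 6+5 = 11.
  Term '8x^7y^6' has total degree 7+6 = 13.
  Term '12y^4' has total degree 0+4 = 4.
  Term '11y^8' has total degree 0+8 = 8.
  Term '14x^8y^5' has total degree 8+5 = 13.
The maximum total degree among all terms is 13.

13


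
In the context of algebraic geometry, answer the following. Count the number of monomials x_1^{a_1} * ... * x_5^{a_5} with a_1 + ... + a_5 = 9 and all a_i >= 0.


The number of degree-9 monomials in 5 variables is C(d+n-1, n-1).
= C(9+5-1, 5-1) = C(13, 4)
= 715

715


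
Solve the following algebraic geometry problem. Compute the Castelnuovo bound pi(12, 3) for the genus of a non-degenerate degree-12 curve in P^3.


Castelnuovo's bound: write d - 1 = m(r-1) + epsilon with 0 <= epsilon < r-1.
d - 1 = 12 - 1 = 11
r - 1 = 3 - 1 = 2
11 = 5*2 + 1, so m = 5, epsilon = 1
pi(d, r) = m(m-1)(r-1)/2 + m*epsilon
= 5*4*2/2 + 5*1
= 40/2 + 5
= 20 + 5 = 25

25


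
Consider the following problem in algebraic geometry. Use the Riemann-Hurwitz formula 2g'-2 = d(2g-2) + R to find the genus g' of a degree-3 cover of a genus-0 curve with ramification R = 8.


Riemann-Hurwitz formula: 2g' - 2 = d(2g - 2) + R
Given: d = 3, g = 0, R = 8
2g' - 2 = 3*(2*0 - 2) + 8
2g' - 2 = 3*(-2) + 8
2g' - 2 = -6 + 8 = 2
2g' = 4
g' = 2

2


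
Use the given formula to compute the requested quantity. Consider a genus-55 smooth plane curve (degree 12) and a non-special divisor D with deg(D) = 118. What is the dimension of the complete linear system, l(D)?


First, compute the genus of a smooth plane curve of degree 12:
g = (d-1)(d-2)/2 = (12-1)(12-2)/2 = 55
For a non-special divisor D (i.e., h^1(D) = 0), Riemann-Roch gives:
l(D) = deg(D) - g + 1
Since deg(D) = 118 >= 2g - 1 = 109, D is non-special.
l(D) = 118 - 55 + 1 = 64

64


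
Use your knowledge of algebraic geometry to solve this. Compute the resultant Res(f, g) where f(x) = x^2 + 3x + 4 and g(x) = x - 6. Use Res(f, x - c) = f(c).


For Res(f, x - c), we evaluate f at x = c.
f(6) = 6^2 + 3*6 + 4
= 36 + 18 + 4
= 54 + 4 = 58
Res(f, g) = 58

58


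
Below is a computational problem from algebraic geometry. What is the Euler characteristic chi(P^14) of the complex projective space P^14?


The complex projective space P^14 has one cell in each even real dimension 0, 2, ..., 28.
The cohomology groups are H^{2k}(P^14) = Z for k = 0,...,14, and 0 otherwise.
Euler characteristic = sum of Betti numbers = 1 per even-dimensional cohomology group.
chi(P^14) = 14 + 1 = 15

15


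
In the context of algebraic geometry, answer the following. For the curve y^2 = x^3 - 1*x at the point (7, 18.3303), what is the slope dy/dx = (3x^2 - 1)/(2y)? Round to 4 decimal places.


Using implicit differentiation of y^2 = x^3 - 1*x:
2y * dy/dx = 3x^2 - 1
dy/dx = (3x^2 - 1)/(2y)
Numerator: 3*7^2 - 1 = 146
Denominator: 2*18.3303 = 36.6606
dy/dx = 146/36.6606 = 3.9825

3.9825


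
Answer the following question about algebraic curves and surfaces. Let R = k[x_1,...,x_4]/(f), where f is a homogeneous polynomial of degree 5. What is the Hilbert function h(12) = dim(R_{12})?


For R = k[x_1,...,x_n]/(f) with f homogeneous of degree e:
The Hilbert series is (1 - t^e)/(1 - t)^n.
So h(d) = C(d+n-1, n-1) - C(d-e+n-1, n-1) for d >= e.
With n=4, e=5, d=12:
C(12+4-1, 4-1) = C(15, 3) = 455
C(12-5+4-1, 4-1) = C(10, 3) = 120
h(12) = 455 - 120 = 335

335


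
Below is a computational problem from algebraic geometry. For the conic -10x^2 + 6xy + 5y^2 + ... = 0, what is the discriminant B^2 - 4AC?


The discriminant of a conic Ax^2 + Bxy + Cy^2 + ... = 0 is B^2 - 4AC.
B^2 = 6^2 = 36
4AC = 4*(-10)*5 = -200
Discriminant = 36 + 200 = 236

236


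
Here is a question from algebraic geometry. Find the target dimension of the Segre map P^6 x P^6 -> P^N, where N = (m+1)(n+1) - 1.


The Segre embedding maps P^m x P^n into P^N via
all products of coordinates from each factor.
N = (m+1)(n+1) - 1
N = (6+1)(6+1) - 1
N = 7*7 - 1
N = 49 - 1 = 48

48


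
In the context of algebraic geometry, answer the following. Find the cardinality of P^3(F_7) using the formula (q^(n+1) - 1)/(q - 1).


P^3(F_7) has (q^(n+1) - 1)/(q - 1) points.
= 7^3 + 7^2 + 7^1 + 7^0
= 343 + 49 + 7 + 1
= 400

400


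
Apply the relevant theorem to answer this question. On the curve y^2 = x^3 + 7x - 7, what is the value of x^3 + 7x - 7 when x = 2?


Compute x^3 + 7x - 7 at x = 2:
x^3 = 2^3 = 8
7*x = 7*2 = 14
Sum: 8 + 14 - 7 = 15

15


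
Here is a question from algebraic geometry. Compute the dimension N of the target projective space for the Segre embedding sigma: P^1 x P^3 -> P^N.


The Segre embedding maps P^m x P^n into P^N via
all products of coordinates from each factor.
N = (m+1)(n+1) - 1
N = (1+1)(3+1) - 1
N = 2*4 - 1
N = 8 - 1 = 7

7


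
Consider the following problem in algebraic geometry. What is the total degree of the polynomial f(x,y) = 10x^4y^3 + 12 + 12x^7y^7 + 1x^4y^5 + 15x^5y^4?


Examine each term for its total degree (sum of exponents).
  Term '10x^4y^3' has total degree 4+3 = 7.
  Term '12' has total degree 0+0 = 0.
  Term '12x^7y^7' has total degree 7+7 = 14.
  Term '1x^4y^5' has total degree 4+5 = 9.
  Term '15x^5y^4' has total degree 5+4 = 9.
The maximum total degree among all terms is 14.

14


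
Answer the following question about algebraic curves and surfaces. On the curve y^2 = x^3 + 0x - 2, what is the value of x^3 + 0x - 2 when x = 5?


Compute x^3 + 0x - 2 at x = 5:
x^3 = 5^3 = 125
0*x = 0*5 = 0
Sum: 125 + 0 - 2 = 123

123


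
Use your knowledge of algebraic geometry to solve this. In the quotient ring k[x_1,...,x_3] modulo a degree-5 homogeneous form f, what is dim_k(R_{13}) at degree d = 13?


For R = k[x_1,...,x_n]/(f) with f homogeneous of degree e:
The Hilbert series is (1 - t^e)/(1 - t)^n.
So h(d) = C(d+n-1, n-1) - C(d-e+n-1, n-1) for d >= e.
With n=3, e=5, d=13:
C(13+3-1, 3-1) = C(15, 2) = 105
C(13-5+3-1, 3-1) = C(10, 2) = 45
h(13) = 105 - 45 = 60

60


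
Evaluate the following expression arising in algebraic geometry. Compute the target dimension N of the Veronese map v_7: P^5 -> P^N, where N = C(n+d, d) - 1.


The Veronese embedding v_d: P^n -> P^N maps each point to all
degree-d monomials in n+1 homogeneous coordinates.
N = C(n+d, d) - 1
N = C(5+7, 7) - 1
N = C(12, 7) - 1
C(12, 7) = 792
N = 792 - 1 = 791

791


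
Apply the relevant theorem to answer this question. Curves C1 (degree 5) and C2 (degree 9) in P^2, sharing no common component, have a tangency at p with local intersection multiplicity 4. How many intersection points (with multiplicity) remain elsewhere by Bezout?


By Bezout's theorem, the total intersection number is d1 * d2.
Total = 5 * 9 = 45
Intersection multiplicity at p = 4
Remaining intersections = 45 - 4 = 41

41


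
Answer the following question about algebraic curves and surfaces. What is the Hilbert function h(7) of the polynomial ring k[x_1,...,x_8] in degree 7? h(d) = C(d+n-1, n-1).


The Hilbert function for the polynomial ring in 8 variables is:
h(d) = C(d+n-1, n-1)
h(7) = C(7+8-1, 8-1) = C(14, 7)
= 14! / (7! * 7!)
= 3432

3432


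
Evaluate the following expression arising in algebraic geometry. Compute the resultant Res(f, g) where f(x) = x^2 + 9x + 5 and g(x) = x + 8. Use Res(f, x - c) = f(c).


For Res(f, x - c), we evaluate f at x = c.
f(-8) = (-8)^2 + 9*(-8) + 5
= 64 - 72 + 5
= -8 + 5 = -3
Res(f, g) = -3

-3


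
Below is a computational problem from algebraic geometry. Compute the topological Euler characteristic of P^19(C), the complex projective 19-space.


The complex projective space P^19 has one cell in each even real dimension 0, 2, ..., 38.
The cohomology groups are H^{2k}(P^19) = Z for k = 0,...,19, and 0 otherwise.
Euler characteristic = sum of Betti numbers = 1 per even-dimensional cohomology group.
chi(P^19) = 19 + 1 = 20

20


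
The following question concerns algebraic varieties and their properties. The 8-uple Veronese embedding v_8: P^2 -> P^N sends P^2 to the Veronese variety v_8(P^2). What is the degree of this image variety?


The Veronese variety v_8(P^2) has degree d^r.
d^r = 8^2 = 64

64


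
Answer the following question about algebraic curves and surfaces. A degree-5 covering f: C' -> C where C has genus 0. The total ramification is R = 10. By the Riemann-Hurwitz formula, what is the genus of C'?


Riemann-Hurwitz formula: 2g' - 2 = d(2g - 2) + R
Given: d = 5, g = 0, R = 10
2g' - 2 = 5*(2*0 - 2) + 10
2g' - 2 = 5*(-2) + 10
2g' - 2 = -10 + 10 = 0
2g' = 2
g' = 1

1


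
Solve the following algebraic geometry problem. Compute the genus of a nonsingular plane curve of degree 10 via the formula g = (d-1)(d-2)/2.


Using the genus formula for smooth plane curves:
g = (d-1)(d-2)/2
g = (10-1)(10-2)/2
g = 9*8/2
g = 72/2 = 36

36


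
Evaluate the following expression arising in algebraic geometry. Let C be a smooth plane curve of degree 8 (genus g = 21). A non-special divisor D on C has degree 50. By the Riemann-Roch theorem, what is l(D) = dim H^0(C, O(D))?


First, compute the genus of a smooth plane curve of degree 8:
g = (d-1)(d-2)/2 = (8-1)(8-2)/2 = 21
For a non-special divisor D (i.e., h^1(D) = 0), Riemann-Roch gives:
l(D) = deg(D) - g + 1
Since deg(D) = 50 >= 2g - 1 = 41, D is non-special.
l(D) = 50 - 21 + 1 = 30

30


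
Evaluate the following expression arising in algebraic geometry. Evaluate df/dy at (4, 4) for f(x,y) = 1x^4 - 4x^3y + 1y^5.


df/dy = (-4)*x^3 + 5*1*y^4
At (4,4): (-4)*4^3 + 5*1*4^4
= -256 + 1280
= 1024

1024


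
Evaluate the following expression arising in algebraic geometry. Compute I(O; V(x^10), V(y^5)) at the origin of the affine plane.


The intersection multiplicity of V(x^a) and V(y^b) at the origin is:
I(O; V(x^10), V(y^5)) = dim_k(k[x,y]/(x^10, y^5))
A basis for k[x,y]/(x^10, y^5) is the set of monomials x^i * y^j
where 0 <= i < 10 and 0 <= j < 5.
The number of such monomials is 10 * 5 = 50

50


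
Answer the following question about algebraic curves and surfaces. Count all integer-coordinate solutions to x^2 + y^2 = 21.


Systematically check integer values of x where x^2 <= 21.
For each valid x, check if 21 - x^2 is a perfect square.
Total integer solutions found: 0

0


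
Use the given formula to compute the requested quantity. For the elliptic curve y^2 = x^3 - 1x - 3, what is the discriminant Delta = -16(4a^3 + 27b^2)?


Compute each component:
4a^3 = 4*(-1)^3 = 4*(-1) = -4
27b^2 = 27*(-3)^2 = 27*9 = 243
4a^3 + 27b^2 = -4 + 243 = 239
Delta = -16*239 = -3824

-3824


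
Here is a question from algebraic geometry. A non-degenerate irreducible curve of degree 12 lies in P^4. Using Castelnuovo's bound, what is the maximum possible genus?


Castelnuovo's bound: write d - 1 = m(r-1) + epsilon with 0 <= epsilon < r-1.
d - 1 = 12 - 1 = 11
r - 1 = 4 - 1 = 3
11 = 3*3 + 2, so m = 3, epsilon = 2
pi(d, r) = m(m-1)(r-1)/2 + m*epsilon
= 3*2*3/2 + 3*2
= 18/2 + 6
= 9 + 6 = 15

15


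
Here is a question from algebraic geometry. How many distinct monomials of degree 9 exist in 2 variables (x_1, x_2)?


The number of degree-9 monomials in 2 variables is C(d+n-1, n-1).
= C(9+2-1, 2-1) = C(10, 1)
= 10

10


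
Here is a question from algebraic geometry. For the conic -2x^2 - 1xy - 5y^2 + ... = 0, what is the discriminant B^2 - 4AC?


The discriminant of a conic Ax^2 + Bxy + Cy^2 + ... = 0 is B^2 - 4AC.
B^2 = (-1)^2 = 1
4AC = 4*(-2)*(-5) = 40
Discriminant = 1 - 40 = -39

-39


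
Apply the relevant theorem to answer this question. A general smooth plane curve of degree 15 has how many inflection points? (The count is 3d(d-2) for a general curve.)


For a general smooth plane curve C of degree d, the inflection points are
the intersection of C with its Hessian curve, which has degree 3(d-2).
By Bezout, the total intersection number is d * 3(d-2) = 15 * 39 = 585.
For a general curve every flex is ordinary, so each contributes
multiplicity 1 to C·Hess(C), and the number of distinct inflection
points is 3d(d-2).
Inflection points = 3*15*(15-2) = 3*15*13 = 585

585


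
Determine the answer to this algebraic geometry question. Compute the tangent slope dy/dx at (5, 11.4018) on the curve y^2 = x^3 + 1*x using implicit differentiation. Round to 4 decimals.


Using implicit differentiation of y^2 = x^3 + 1*x:
2y * dy/dx = 3x^2 + 1
dy/dx = (3x^2 + 1)/(2y)
Numerator: 3*5^2 + 1 = 76
Denominator: 2*11.4018 = 22.8036
dy/dx = 76/22.8036 = 3.3328

3.3328


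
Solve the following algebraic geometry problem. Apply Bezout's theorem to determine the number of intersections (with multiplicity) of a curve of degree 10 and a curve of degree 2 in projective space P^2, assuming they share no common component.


Bezout's theorem states the intersection count equals the product of degrees.
Intersection count = 10 * 2 = 20

20


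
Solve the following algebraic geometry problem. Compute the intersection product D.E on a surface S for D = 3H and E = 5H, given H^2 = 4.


Using bilinearity of the intersection pairing on a surface S:
(aH).(bH) = ab * (H.H)
We have H^2 = 4.
D.E = (3H).(5H) = 3*5*4
= 15*4
= 60

60


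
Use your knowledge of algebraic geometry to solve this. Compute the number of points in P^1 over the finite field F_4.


P^1(F_4) has (q^(n+1) - 1)/(q - 1) points.
= 4^1 + 4^0
= 4 + 1
= 5

5


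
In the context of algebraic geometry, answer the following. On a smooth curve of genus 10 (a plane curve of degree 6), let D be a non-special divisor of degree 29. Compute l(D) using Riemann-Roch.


First, compute the genus of a smooth plane curve of degree 6:
g = (d-1)(d-2)/2 = (6-1)(6-2)/2 = 10
For a non-special divisor D (i.e., h^1(D) = 0), Riemann-Roch gives:
l(D) = deg(D) - g + 1
Since deg(D) = 29 >= 2g - 1 = 19, D is non-special.
l(D) = 29 - 10 + 1 = 20

20


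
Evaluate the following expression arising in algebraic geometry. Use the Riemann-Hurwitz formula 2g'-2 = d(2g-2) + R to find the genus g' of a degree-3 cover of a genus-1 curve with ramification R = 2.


Riemann-Hurwitz formula: 2g' - 2 = d(2g - 2) + R
Given: d = 3, g = 1, R = 2
2g' - 2 = 3*(2*1 - 2) + 2
2g' - 2 = 3*0 + 2
2g' - 2 = 0 + 2 = 2
2g' = 4
g' = 2

2


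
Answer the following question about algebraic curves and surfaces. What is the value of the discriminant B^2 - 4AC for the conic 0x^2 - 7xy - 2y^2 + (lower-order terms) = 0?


The discriminant of a conic Ax^2 + Bxy + Cy^2 + ... = 0 is B^2 - 4AC.
B^2 = (-7)^2 = 49
4AC = 4*0*(-2) = 0
Discriminant = 49 + 0 = 49

49


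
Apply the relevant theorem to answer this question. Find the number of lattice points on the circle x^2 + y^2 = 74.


Systematically check integer values of x where x^2 <= 74.
For each valid x, check if 74 - x^2 is a perfect square.
x=5: 74 - 25 = 49, sqrt = 7 (valid)
x=7: 74 - 49 = 25, sqrt = 5 (valid)
Total integer solutions found: 8

8


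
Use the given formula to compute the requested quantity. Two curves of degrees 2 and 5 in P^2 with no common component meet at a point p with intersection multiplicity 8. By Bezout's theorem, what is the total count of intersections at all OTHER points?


By Bezout's theorem, the total intersection number is d1 * d2.
Total = 2 * 5 = 10
Intersection multiplicity at p = 8
Remaining intersections = 10 - 8 = 2

2


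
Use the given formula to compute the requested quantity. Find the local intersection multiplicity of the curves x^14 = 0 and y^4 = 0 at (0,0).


The intersection multiplicity of V(x^a) and V(y^b) at the origin is:
I(O; V(x^14), V(y^4)) = dim_k(k[x,y]/(x^14, y^4))
A basis for k[x,y]/(x^14, y^4) is the set of monomials x^i * y^j
where 0 <= i < 14 and 0 <= j < 4.
The number of such monomials is 14 * 4 = 56

56


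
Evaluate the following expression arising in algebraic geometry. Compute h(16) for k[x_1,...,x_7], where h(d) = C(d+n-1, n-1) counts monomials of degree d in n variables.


The Hilbert function for the polynomial ring in 7 variables is:
h(d) = C(d+n-1, n-1)
h(16) = C(16+7-1, 7-1) = C(22, 6)
= 22! / (6! * 16!)
= 74613

74613


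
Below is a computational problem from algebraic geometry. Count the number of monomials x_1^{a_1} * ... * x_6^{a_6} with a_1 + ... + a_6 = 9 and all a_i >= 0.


The number of degree-9 monomials in 6 variables is C(d+n-1, n-1).
= C(9+6-1, 6-1) = C(14, 5)
= 2002

2002


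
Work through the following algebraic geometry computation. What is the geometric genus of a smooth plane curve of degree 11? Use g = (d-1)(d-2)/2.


Using the genus formula for smooth plane curves:
g = (d-1)(d-2)/2
g = (11-1)(11-2)/2
g = 10*9/2
g = 90/2 = 45

45


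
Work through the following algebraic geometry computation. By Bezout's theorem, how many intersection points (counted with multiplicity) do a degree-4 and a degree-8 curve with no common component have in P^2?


Bezout's theorem states the intersection count equals the product of degrees.
Intersection count = 4 * 8 = 32

32


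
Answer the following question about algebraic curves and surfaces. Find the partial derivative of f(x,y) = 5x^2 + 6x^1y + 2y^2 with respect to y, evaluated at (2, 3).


df/dy = 6*x^1 + 2*2*y^1
At (2,3): 6*2^1 + 2*2*3^1
= 12 + 12
= 24

24


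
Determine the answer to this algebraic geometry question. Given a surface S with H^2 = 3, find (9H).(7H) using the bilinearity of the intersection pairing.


Using bilinearity of the intersection pairing on a surface S:
(aH).(bH) = ab * (H.H)
We have H^2 = 3.
D.E = (9H).(7H) = 9*7*3
= 63*3
= 189

189


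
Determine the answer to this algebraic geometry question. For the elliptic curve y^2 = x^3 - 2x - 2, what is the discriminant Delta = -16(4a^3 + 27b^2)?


Compute each component:
4a^3 = 4*(-2)^3 = 4*(-8) = -32
27b^2 = 27*(-2)^2 = 27*4 = 108
4a^3 + 27b^2 = -32 + 108 = 76
Delta = -16*76 = -1216

-1216


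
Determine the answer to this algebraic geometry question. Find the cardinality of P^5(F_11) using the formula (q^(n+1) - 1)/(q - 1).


P^5(F_11) has (q^(n+1) - 1)/(q - 1) points.
= 11^5 + 11^4 + 11^3 + 11^2 + 11^1 + 11^0
= 161051 + 14641 + 1331 + 121 + 11 + 1
= 177156

177156


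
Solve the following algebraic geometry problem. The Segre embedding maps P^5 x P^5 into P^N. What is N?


The Segre embedding maps P^m x P^n into P^N via
all products of coordinates from each factor.
N = (m+1)(n+1) - 1
N = (5+1)(5+1) - 1
N = 6*6 - 1
N = 36 - 1 = 35

35


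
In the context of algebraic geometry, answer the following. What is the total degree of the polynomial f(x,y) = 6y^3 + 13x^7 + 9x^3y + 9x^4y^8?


Examine each term for its total degree (sum of exponents).
  Term '6y^3' has total degree 0+3 = 3.
  Term '13x^7' has total degree 7+0 = 7.
  Term '9x^3y' has total degree 3+1 = 4.
  Term '9x^4y^8' has total degree 4+8 = 12.
The maximum total degree among all terms is 12.

12


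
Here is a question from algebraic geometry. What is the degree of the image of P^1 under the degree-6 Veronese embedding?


The Veronese variety v_6(P^1) has degree d^r.
d^r = 6^1 = 6

6


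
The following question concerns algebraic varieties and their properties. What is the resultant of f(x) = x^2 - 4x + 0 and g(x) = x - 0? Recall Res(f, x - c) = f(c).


For Res(f, x - c), we evaluate f at x = c.
f(0) = 0^2 - 4*0 + 0
= 0 + 0 + 0
= 0 + 0 = 0
Res(f, g) = 0

0


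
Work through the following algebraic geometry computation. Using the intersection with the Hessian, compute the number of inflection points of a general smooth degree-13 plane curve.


For a general smooth plane curve C of degree d, the inflection points are
the intersection of C with its Hessian curve, which has degree 3(d-2).
By Bezout, the total intersection number is d * 3(d-2) = 13 * 33 = 429.
For a general curve every flex is ordinary, so each contributes
multiplicity 1 to C·Hess(C), and the number of distinct inflection
points is 3d(d-2).
Inflection points = 3*13*(13-2) = 3*13*11 = 429

429


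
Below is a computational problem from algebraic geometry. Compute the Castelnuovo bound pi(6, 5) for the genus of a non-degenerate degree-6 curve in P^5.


Castelnuovo's bound: write d - 1 = m(r-1) + epsilon with 0 <= epsilon < r-1.
d - 1 = 6 - 1 = 5
r - 1 = 5 - 1 = 4
5 = 1*4 + 1, so m = 1, epsilon = 1
pi(d, r) = m(m-1)(r-1)/2 + m*epsilon
= 1*0*4/2 + 1*1
= 0/2 + 1
= 0 + 1 = 1

1


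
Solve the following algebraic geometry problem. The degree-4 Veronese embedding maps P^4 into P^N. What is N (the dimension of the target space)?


The Veronese embedding v_d: P^n -> P^N maps each point to all
degree-d monomials in n+1 homogeneous coordinates.
N = C(n+d, d) - 1
N = C(4+4, 4) - 1
N = C(8, 4) - 1
C(8, 4) = 70
N = 70 - 1 = 69

69


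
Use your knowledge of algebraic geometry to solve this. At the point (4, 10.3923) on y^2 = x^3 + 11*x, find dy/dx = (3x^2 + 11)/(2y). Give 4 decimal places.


Using implicit differentiation of y^2 = x^3 + 11*x:
2y * dy/dx = 3x^2 + 11
dy/dx = (3x^2 + 11)/(2y)
Numerator: 3*4^2 + 11 = 59
Denominator: 2*10.3923 = 20.7846
dy/dx = 59/20.7846 = 2.8386

2.8386


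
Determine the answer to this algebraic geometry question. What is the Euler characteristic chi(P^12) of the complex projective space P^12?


The complex projective space P^12 has one cell in each even real dimension 0, 2, ..., 24.
The cohomology groups are H^{2k}(P^12) = Z for k = 0,...,12, and 0 otherwise.
Euler characteristic = sum of Betti numbers = 1 per even-dimensional cohomology group.
chi(P^12) = 12 + 1 = 13

13


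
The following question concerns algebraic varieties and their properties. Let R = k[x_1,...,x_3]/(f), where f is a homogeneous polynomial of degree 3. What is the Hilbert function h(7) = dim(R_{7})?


For R = k[x_1,...,x_n]/(f) with f homogeneous of degree e:
The Hilbert series is (1 - t^e)/(1 - t)^n.
So h(d) = C(d+n-1, n-1) - C(d-e+n-1, n-1) for d >= e.
With n=3, e=3, d=7:
C(7+3-1, 3-1) = C(9, 2) = 36
C(7-3+3-1, 3-1) = C(6, 2) = 15
h(7) = 36 - 15 = 21

21


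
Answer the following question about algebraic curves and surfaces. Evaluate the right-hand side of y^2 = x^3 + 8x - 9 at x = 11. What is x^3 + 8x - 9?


Compute x^3 + 8x - 9 at x = 11:
x^3 = 11^3 = 1331
8*x = 8*11 = 88
Sum: 1331 + 88 - 9 = 1410

1410


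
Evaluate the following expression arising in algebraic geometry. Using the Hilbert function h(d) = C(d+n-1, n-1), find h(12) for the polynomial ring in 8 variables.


The Hilbert function for the polynomial ring in 8 variables is:
h(d) = C(d+n-1, n-1)
h(12) = C(12+8-1, 8-1) = C(19, 7)
= 19! / (7! * 12!)
= 50388

50388


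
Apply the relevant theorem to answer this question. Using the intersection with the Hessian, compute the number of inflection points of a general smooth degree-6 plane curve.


For a general smooth plane curve C of degree d, the inflection points are
the intersection of C with its Hessian curve, which has degree 3(d-2).
By Bezout, the total intersection number is d * 3(d-2) = 6 * 12 = 72.
For a general curve every flex is ordinary, so each contributes
multiplicity 1 to C·Hess(C), and the number of distinct inflection
points is 3d(d-2).
Inflection points = 3*6*(6-2) = 3*6*4 = 72

72


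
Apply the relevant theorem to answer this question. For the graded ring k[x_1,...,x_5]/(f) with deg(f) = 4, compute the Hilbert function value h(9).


For R = k[x_1,...,x_n]/(f) with f homogeneous of degree e:
The Hilbert series is (1 - t^e)/(1 - t)^n.
So h(d) = C(d+n-1, n-1) - C(d-e+n-1, n-1) for d >= e.
With n=5, e=4, d=9:
C(9+5-1, 5-1) = C(13, 4) = 715
C(9-4+5-1, 5-1) = C(9, 4) = 126
h(9) = 715 - 126 = 589

589


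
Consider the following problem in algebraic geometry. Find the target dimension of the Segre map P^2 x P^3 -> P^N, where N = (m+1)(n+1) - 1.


The Segre embedding maps P^m x P^n into P^N via
all products of coordinates from each factor.
N = (m+1)(n+1) - 1
N = (2+1)(3+1) - 1
N = 3*4 - 1
N = 12 - 1 = 11

11


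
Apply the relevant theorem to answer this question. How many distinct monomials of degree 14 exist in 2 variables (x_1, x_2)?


The number of degree-14 monomials in 2 variables is C(d+n-1, n-1).
= C(14+2-1, 2-1) = C(15, 1)
= 15

15


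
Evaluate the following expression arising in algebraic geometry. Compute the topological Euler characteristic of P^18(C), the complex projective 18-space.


The complex projective space P^18 has one cell in each even real dimension 0, 2, ..., 36.
The cohomology groups are H^{2k}(P^18) = Z for k = 0,...,18, and 0 otherwise.
Euler characteristic = sum of Betti numbers = 1 per even-dimensional cohomology group.
chi(P^18) = 18 + 1 = 19

19


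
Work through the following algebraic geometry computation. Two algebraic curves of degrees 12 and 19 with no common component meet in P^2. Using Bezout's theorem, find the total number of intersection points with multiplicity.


Bezout's theorem states the intersection count equals the product of degrees.
Intersection count = 12 * 19 = 228

228


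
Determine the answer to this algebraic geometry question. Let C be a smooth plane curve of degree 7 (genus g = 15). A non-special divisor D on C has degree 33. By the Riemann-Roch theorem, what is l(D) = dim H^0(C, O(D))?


First, compute the genus of a smooth plane curve of degree 7:
g = (d-1)(d-2)/2 = (7-1)(7-2)/2 = 15
For a non-special divisor D (i.e., h^1(D) = 0), Riemann-Roch gives:
l(D) = deg(D) - g + 1
Since deg(D) = 33 >= 2g - 1 = 29, D is non-special.
l(D) = 33 - 15 + 1 = 19

19


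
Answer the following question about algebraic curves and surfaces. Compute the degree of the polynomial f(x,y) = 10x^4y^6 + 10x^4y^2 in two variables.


Examine each term for its total degree (sum of exponents).
  Term '10x^4y^6' has total degree 4+6 = 10.
  Term '10x^4y^2' has total degree 4+2 = 6.
The maximum total degree among all terms is 10.

10


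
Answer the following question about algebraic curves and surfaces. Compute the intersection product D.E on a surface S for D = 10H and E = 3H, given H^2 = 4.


Using bilinearity of the intersection pairing on a surface S:
(aH).(bH) = ab * (H.H)
We have H^2 = 4.
D.E = (10H).(3H) = 10*3*4
= 30*4
= 120

120


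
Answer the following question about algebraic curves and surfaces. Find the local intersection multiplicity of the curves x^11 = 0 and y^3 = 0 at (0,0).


The intersection multiplicity of V(x^a) and V(y^b) at the origin is:
I(O; V(x^11), V(y^3)) = dim_k(k[x,y]/(x^11, y^3))
A basis for k[x,y]/(x^11, y^3) is the set of monomials x^i * y^j
where 0 <= i < 11 and 0 <= j < 3.
The number of such monomials is 11 * 3 = 33

33


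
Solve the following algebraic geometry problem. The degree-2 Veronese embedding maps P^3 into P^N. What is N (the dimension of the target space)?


The Veronese embedding v_d: P^n -> P^N maps each point to all
degree-d monomials in n+1 homogeneous coordinates.
N = C(n+d, d) - 1
N = C(3+2, 2) - 1
N = C(5, 2) - 1
C(5, 2) = 10
N = 10 - 1 = 9

9


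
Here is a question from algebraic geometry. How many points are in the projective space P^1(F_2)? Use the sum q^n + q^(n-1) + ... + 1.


P^1(F_2) has (q^(n+1) - 1)/(q - 1) points.
= 2^1 + 2^0
= 2 + 1
= 3

3


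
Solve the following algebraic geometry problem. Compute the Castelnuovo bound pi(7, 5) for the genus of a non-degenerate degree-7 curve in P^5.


Castelnuovo's bound: write d - 1 = m(r-1) + epsilon with 0 <= epsilon < r-1.
d - 1 = 7 - 1 = 6
r - 1 = 5 - 1 = 4
6 = 1*4 + 2, so m = 1, epsilon = 2
pi(d, r) = m(m-1)(r-1)/2 + m*epsilon
= 1*0*4/2 + 1*2
= 0/2 + 2
= 0 + 2 = 2

2


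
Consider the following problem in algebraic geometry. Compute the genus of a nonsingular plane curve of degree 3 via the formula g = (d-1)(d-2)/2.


Using the genus formula for smooth plane curves:
g = (d-1)(d-2)/2
g = (3-1)(3-2)/2
g = 2*1/2
g = 2/2 = 1

1


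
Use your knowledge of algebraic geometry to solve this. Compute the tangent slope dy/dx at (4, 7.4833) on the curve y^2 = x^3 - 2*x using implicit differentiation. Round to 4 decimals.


Using implicit differentiation of y^2 = x^3 - 2*x:
2y * dy/dx = 3x^2 - 2
dy/dx = (3x^2 - 2)/(2y)
Numerator: 3*4^2 - 2 = 46
Denominator: 2*7.4833 = 14.9666
dy/dx = 46/14.9666 = 3.0735

3.0735


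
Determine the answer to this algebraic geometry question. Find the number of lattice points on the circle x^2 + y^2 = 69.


Systematically check integer values of x where x^2 <= 69.
For each valid x, check if 69 - x^2 is a perfect square.
Total integer solutions found: 0

0


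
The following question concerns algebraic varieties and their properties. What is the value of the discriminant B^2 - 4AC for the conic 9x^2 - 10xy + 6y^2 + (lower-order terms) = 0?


The discriminant of a conic Ax^2 + Bxy + Cy^2 + ... = 0 is B^2 - 4AC.
B^2 = (-10)^2 = 100
4AC = 4*9*6 = 216
Discriminant = 100 - 216 = -116

-116


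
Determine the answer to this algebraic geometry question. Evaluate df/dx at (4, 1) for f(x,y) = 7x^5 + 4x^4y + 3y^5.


df/dx = 5*7*x^4 + 4*4*x^3*y
At (4,1): 5*7*4^4 + 4*4*4^3*1
= 8960 + 1024
= 9984

9984


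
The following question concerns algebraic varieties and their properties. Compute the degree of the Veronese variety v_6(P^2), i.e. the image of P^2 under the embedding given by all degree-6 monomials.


The Veronese variety v_6(P^2) has degree d^r.
d^r = 6^2 = 36

36


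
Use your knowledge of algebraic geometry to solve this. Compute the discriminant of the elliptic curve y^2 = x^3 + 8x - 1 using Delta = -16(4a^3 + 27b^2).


Compute each component:
4a^3 = 4*8^3 = 4*512 = 2048
27b^2 = 27*(-1)^2 = 27*1 = 27
4a^3 + 27b^2 = 2048 + 27 = 2075
Delta = -16*2075 = -33200

-33200


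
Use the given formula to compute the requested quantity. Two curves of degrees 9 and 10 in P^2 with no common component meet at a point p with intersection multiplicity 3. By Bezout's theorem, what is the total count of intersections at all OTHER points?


By Bezout's theorem, the total intersection number is d1 * d2.
Total = 9 * 10 = 90
Intersection multiplicity at p = 3
Remaining intersections = 90 - 3 = 87

87


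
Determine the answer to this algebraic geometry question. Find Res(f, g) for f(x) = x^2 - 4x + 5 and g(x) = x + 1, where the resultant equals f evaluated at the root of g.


For Res(f, x - c), we evaluate f at x = c.
f(-1) = (-1)^2 - 4*(-1) + 5
= 1 + 4 + 5
= 5 + 5 = 10
Res(f, g) = 10

10


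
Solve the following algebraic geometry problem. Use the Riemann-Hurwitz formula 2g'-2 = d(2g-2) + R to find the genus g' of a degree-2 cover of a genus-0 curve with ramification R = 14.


Riemann-Hurwitz formula: 2g' - 2 = d(2g - 2) + R
Given: d = 2, g = 0, R = 14
2g' - 2 = 2*(2*0 - 2) + 14
2g' - 2 = 2*(-2) + 14
2g' - 2 = -4 + 14 = 10
2g' = 12
g' = 6

6


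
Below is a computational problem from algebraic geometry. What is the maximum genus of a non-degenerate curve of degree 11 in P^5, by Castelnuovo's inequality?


Castelnuovo's bound: write d - 1 = m(r-1) + epsilon with 0 <= epsilon < r-1.
d - 1 = 11 - 1 = 10
r - 1 = 5 - 1 = 4
10 = 2*4 + 2, so m = 2, epsilon = 2
pi(d, r) = m(m-1)(r-1)/2 + m*epsilon
= 2*1*4/2 + 2*2
= 8/2 + 4
= 4 + 4 = 8

8


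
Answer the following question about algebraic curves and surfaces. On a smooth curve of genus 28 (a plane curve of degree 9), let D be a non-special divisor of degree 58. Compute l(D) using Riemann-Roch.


First, compute the genus of a smooth plane curve of degree 9:
g = (d-1)(d-2)/2 = (9-1)(9-2)/2 = 28
For a non-special divisor D (i.e., h^1(D) = 0), Riemann-Roch gives:
l(D) = deg(D) - g + 1
Since deg(D) = 58 >= 2g - 1 = 55, D is non-special.
l(D) = 58 - 28 + 1 = 31

31


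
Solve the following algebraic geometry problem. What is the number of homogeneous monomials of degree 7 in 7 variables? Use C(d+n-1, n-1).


The number of degree-7 monomials in 7 variables is C(d+n-1, n-1).
= C(7+7-1, 7-1) = C(13, 6)
= 1716

1716


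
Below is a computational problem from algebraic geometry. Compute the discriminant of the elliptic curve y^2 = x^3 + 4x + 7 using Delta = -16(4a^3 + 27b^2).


Compute each component:
4a^3 = 4*4^3 = 4*64 = 256
27b^2 = 27*7^2 = 27*49 = 1323
4a^3 + 27b^2 = 256 + 1323 = 1579
Delta = -16*1579 = -25264

-25264


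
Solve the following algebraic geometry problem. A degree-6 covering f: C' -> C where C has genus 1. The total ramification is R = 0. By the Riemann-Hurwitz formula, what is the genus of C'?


Riemann-Hurwitz formula: 2g' - 2 = d(2g - 2) + R
Given: d = 6, g = 1, R = 0
2g' - 2 = 6*(2*1 - 2) + 0
2g' - 2 = 6*0 + 0
2g' - 2 = 0 + 0 = 0
2g' = 2
g' = 1

1


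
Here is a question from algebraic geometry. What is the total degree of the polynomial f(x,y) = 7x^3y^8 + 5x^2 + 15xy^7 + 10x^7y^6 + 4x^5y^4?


Examine each term for its total degree (sum of exponents).
  Term '7x^3y^8' has total degree 3+8 = 11.
  Term '5x^2' has total degree 2+0 = 2.
  Term '15xy^7' has total degree 1+7 = 8.
  Term '10x^7y^6' has total degree 7+6 = 13.
  Term '4x^5y^4' has total degree 5+4 = 9.
The maximum total degree among all terms is 13.

13


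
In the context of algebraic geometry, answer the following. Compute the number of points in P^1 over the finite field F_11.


P^1(F_11) has (q^(n+1) - 1)/(q - 1) points.
= 11^1 + 11^0
= 11 + 1
= 12

12


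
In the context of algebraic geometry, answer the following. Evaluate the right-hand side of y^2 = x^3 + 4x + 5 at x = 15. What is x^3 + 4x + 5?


Compute x^3 + 4x + 5 at x = 15:
x^3 = 15^3 = 3375
4*x = 4*15 = 60
Sum: 3375 + 60 + 5 = 3440

3440


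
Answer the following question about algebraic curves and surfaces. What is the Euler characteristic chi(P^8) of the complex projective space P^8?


The complex projective space P^8 has one cell in each even real dimension 0, 2, ..., 16.
The cohomology groups are H^{2k}(P^8) = Z for k = 0,...,8, and 0 otherwise.
Euler characteristic = sum of Betti numbers = 1 per even-dimensional cohomology group.
chi(P^8) = 8 + 1 = 9

9


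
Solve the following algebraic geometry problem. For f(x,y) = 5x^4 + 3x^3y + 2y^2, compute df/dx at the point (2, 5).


df/dx = 4*5*x^3 + 3*3*x^2*y
At (2,5): 4*5*2^3 + 3*3*2^2*5
= 160 + 180
= 340

340


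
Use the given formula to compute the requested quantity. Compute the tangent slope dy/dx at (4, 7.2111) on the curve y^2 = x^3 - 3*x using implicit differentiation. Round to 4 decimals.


Using implicit differentiation of y^2 = x^3 - 3*x:
2y * dy/dx = 3x^2 - 3
dy/dx = (3x^2 - 3)/(2y)
Numerator: 3*4^2 - 3 = 45
Denominator: 2*7.2111 = 14.4222
dy/dx = 45/14.4222 = 3.1202

3.1202


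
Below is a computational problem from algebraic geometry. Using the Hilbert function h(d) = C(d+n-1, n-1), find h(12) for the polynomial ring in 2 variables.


The Hilbert function for the polynomial ring in 2 variables is:
h(d) = C(d+n-1, n-1)
h(12) = C(12+2-1, 2-1) = C(13, 1)
= 13! / (1! * 12!)
= 13

13


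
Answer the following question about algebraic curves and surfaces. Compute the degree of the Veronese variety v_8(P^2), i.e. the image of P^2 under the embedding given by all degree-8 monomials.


The Veronese variety v_8(P^2) has degree d^r.
d^r = 8^2 = 64

64
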